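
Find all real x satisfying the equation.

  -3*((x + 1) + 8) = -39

Step 1. [-3*((x + 1) + 8) = -39] LHS = -3·(…); ÷-3 both sides. So div: (x + 1) + 8 = 13.
Step 2. [(x + 1) + 8 = 13] the outer +8 inverts by subtracting 8 ⇒ sub: x + 1 = 5.
Step 3. [x + 1 = 5] +1 is outermost — subtract 1 both sides. So sub: x = 4.

Answer: x ∈ {4}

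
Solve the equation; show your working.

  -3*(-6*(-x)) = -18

Step 1. [-3*(-6*(-x)) = -18] -3 out front; divide by -3. So div: -6*(-x) = 6.
Step 2. [-6*(-x) = 6] -6 out front; divide by -6, so div: -x = -1.
Step 3. [-x = -1] flip signs both sides ⇒ neg: x = 1.

Answer: x ∈ {1}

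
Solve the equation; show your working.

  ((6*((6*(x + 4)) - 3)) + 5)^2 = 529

Step 1. [((6*((6*(x + 4)) - 3)) + 5)^2 = 529] 529 ≥ 0, LHS is (·)² — take ±√, so sqrt: (6*((6*(x + 4)) - 3)) + 5 = 23 or -23.
Step 2. [(6*((6*(x + 4)) - 3)) + 5 = 23 or -23] peel the +5: subtract 5 from each side ⇒ sub: 6*((6*(x + 4)) - 3) = 18 or -28.
Step 3. [6*((6*(x + 4)) - 3) = 18 or -28] leading coefficient 6: divide by 6. So div: (6*(x + 4)) - 3 = 3 or -14/3.
Step 4. [(6*(x + 4)) - 3 = 3 or -14/3] the outer -3 inverts by adding 3, so sub: 6*(x + 4) = 6 or -5/3.
Step 5. [6*(x + 4) = 6 or -5/3] divide by the outer 6, so div: x + 4 = 1 or -5/18.
Step 6. [x + 4 = 1 or -5/18] subtract 4: x sits inside (… + 4) ⇒ sub: x = -3 or -77/18.

Answer: x ∈ {-77/18, -3}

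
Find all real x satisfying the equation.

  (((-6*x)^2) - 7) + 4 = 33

Step 1. [(((-6*x)^2) - 7) + 4 = 33] peel the +4: subtract 4 from each side, so sub: ((-6*x)^2) - 7 = 29.
Step 2. [((-6*x)^2) - 7 = 29] -7 is outermost — add 7 both sides ⇒ sub: (-6*x)^2 = 36.
Step 3. [(-6*x)^2 = 36] LHS squared, RHS 36 ≥ 0: apply √ (±), so sqrt: -6*x = 6 or -6.
Step 4. [-6*x = 6 or -6] LHS = -6·(…); ÷-6 both sides ⇒ div: x = -1 or 1.

Answer: x ∈ {-1, 1}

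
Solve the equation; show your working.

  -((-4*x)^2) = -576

Step 1. [-((-4*x)^2) = -576] flip signs both sides, so neg: (-4*x)^2 = 576.
Step 2. [(-4*x)^2 = 576] LHS squared, RHS 576 ≥ 0: apply √ (±) ⇒ sqrt: -4*x = 24 or -24.
Step 3. [-4*x = 24 or -24] divide by the outer -4, so div: x = -6 or 6.

Answer: x ∈ {-6, 6}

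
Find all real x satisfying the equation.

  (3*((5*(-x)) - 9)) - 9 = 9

Step 1. [(3*((5*(-x)) - 9)) - 9 = 9] 3 divides every term; factor it out ⇒ factor: ((5*(-x)) - 9) - 3 = 3.
Step 2. [((5*(-x)) - 9) - 3 = 3] add 3: x sits inside (… - 3). So sub: (5*(-x)) - 9 = 6.
Step 3. [(5*(-x)) - 9 = 6] peel the -9: add 9 from each side. So sub: 5*(-x) = 15.
Step 4. [5*(-x) = 15] LHS = 5·(…); ÷5 both sides ⇒ div: -x = 3.
Step 5. [-x = 3] flip signs both sides ⇒ neg: x = -3.

Answer: x ∈ {-3}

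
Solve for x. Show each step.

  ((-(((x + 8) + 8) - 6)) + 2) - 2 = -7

Step 1. [((-(((x + 8) + 8) - 6)) + 2) - 2 = -7] add 2: x sits inside (… - 2) ⇒ sub: (-(((x + 8) + 8) - 6)) + 2 = -5.
Step 2. [(-(((x + 8) + 8) - 6)) + 2 = -5] +2 is outermost — subtract 2 both sides, so sub: -(((x + 8) + 8) - 6) = -7.
Step 3. [-(((x + 8) + 8) - 6) = -7] leading − — multiply by −1. So neg: ((x + 8) + 8) - 6 = 7.
Step 4. [((x + 8) + 8) - 6 = 7] -6 is outermost — add 6 both sides. So sub: (x + 8) + 8 = 13.
Step 5. [(x + 8) + 8 = 13] subtract 8: x sits inside (… + 8) ⇒ sub: x + 8 = 5.
Step 6. [x + 8 = 5] 8 comes off first (subtract 8), so sub: x = -3.

Answer: x ∈ {-3}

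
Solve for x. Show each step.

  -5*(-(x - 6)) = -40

Step 1. [-5*(-(x - 6)) = -40] -5·(inner) — divide through by -5, so div: -(x - 6) = 8.
Step 2. [-(x - 6) = 8] leading − — multiply by −1, so neg: x - 6 = -8.
Step 3. [x - 6 = -8] peel the -6: add 6 from each side ⇒ sub: x = -2.

Answer: x ∈ {-2}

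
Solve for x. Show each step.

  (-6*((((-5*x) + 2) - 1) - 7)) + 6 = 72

Step 1. [(-6*((((-5*x) + 2) - 1) - 7)) + 6 = 72] -6 | LHS and -6 | 72: pull -6 out. So factor: ((((-5*x) + 2) - 1) - 7) - 1 = -12.
Step 2. [((((-5*x) + 2) - 1) - 7) - 1 = -12] 1 comes off first (add 1). So sub: (((-5*x) + 2) - 1) - 7 = -11.
Step 3. [(((-5*x) + 2) - 1) - 7 = -11] -7 is outermost — add 7 both sides, so sub: ((-5*x) + 2) - 1 = -4.
Step 4. [((-5*x) + 2) - 1 = -4] add 1: x sits inside (… - 1) ⇒ sub: (-5*x) + 2 = -3.
Step 5. [(-5*x) + 2 = -3] the outer +2 inverts by subtracting 2 ⇒ sub: -5*x = -5.
Step 6. [-5*x = -5] -5·(inner) — divide through by -5, so div: x = 1.

Answer: x ∈ {1}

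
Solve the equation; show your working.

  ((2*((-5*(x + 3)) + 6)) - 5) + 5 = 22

Step 1. [((2*((-5*(x + 3)) + 6)) - 5) + 5 = 22] subtract 5: x sits inside (… + 5). So sub: (2*((-5*(x + 3)) + 6)) - 5 = 17.
Step 2. [(2*((-5*(x + 3)) + 6)) - 5 = 17] peel the -5: add 5 from each side, so sub: 2*((-5*(x + 3)) + 6) = 22.
Step 3. [2*((-5*(x + 3)) + 6) = 22] LHS = 2·(…); ÷2 both sides, so div: (-5*(x + 3)) + 6 = 11.
Step 4. [(-5*(x + 3)) + 6 = 11] subtract 6: x sits inside (… + 6), so sub: -5*(x + 3) = 5.
Step 5. [-5*(x + 3) = 5] -5 out front; divide by -5. So div: x + 3 = -1.
Step 6. [x + 3 = -1] the outer +3 inverts by subtracting 3 ⇒ sub: x = -4.

Answer: x ∈ {-4}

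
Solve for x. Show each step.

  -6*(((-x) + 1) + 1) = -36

Step 1. [-6*(((-x) + 1) + 1) = -36] LHS = -6·(…); ÷-6 both sides ⇒ div: ((-x) + 1) + 1 = 6.
Step 2. [((-x) + 1) + 1 = 6] the outer +1 inverts by subtracting 1, so sub: (-x) + 1 = 5.
Step 3. [(-x) + 1 = 5] +1 is outermost — subtract 1 both sides ⇒ sub: -x = 4.
Step 4. [-x = 4] leading − — multiply by −1. So neg: x = -4.

Answer: x ∈ {-4}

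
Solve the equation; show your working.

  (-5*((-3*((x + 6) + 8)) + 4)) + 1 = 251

Step 1. [(-5*((-3*((x + 6) + 8)) + 4)) + 1 = 251] 1 comes off first (subtract 1), so sub: -5*((-3*((x + 6) + 8)) + 4) = 250.
Step 2. [-5*((-3*((x + 6) + 8)) + 4) = 250] -5·(inner) — divide through by -5, so div: (-3*((x + 6) + 8)) + 4 = -50.
Step 3. [(-3*((x + 6) + 8)) + 4 = -50] subtract 4: x sits inside (… + 4), so sub: -3*((x + 6) + 8) = -54.
Step 4. [-3*((x + 6) + 8) = -54] -3 out front; divide by -3, so div: (x + 6) + 8 = 18.
Step 5. [(x + 6) + 8 = 18] the outer +8 inverts by subtracting 8 ⇒ sub: x + 6 = 10.
Step 6. [x + 6 = 10] 6 comes off first (subtract 6). So sub: x = 4.

Answer: x ∈ {4}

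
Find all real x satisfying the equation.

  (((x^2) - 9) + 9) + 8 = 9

Step 1. [(((x^2) - 9) + 9) + 8 = 9] the outer +8 inverts by subtracting 8, so sub: ((x^2) - 9) + 9 = 1.
Step 2. [((x^2) - 9) + 9 = 1] the outer +9 inverts by subtracting 9. So sub: (x^2) - 9 = -8.
Step 3. [(x^2) - 9 = -8] 9 comes off first (add 9). So sub: x^2 = 1.
Step 4. [x^2 = 1] √ both sides: 1 ≥ 0 gives two branches. So sqrt: x = 1 or -1.

Answer: x ∈ {-1, 1}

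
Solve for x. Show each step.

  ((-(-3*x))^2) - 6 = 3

Step 1. [((-(-3*x))^2) - 6 = 3] add 6: x sits inside (… - 6). So sub: (-(-3*x))^2 = 9.
Step 2. [(-(-3*x))^2 = 9] 9 ≥ 0, LHS is (·)² — take ±√. So sqrt: -(-3*x) = 3 or -3.
Step 3. [-(-3*x) = 3 or -3] flip signs both sides, so neg: -3*x = -3 or 3.
Step 4. [-3*x = -3 or 3] -3 out front; divide by -3 ⇒ div: x = 1 or -1.

Answer: x ∈ {-1, 1}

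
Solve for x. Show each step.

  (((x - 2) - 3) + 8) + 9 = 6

Step 1. [(((x - 2) - 3) + 8) + 9 = 6] peel the +9: subtract 9 from each side ⇒ sub: ((x - 2) - 3) + 8 = -3.
Step 2. [((x - 2) - 3) + 8 = -3] +8 is outermost — subtract 8 both sides ⇒ sub: (x - 2) - 3 = -11.
Step 3. [(x - 2) - 3 = -11] the outer -3 inverts by adding 3. So sub: x - 2 = -8.
Step 4. [x - 2 = -8] the outer -2 inverts by adding 2, so sub: x = -6.

Answer: x ∈ {-6}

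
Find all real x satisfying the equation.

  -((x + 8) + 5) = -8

Step 1. [-((x + 8) + 5) = -8] leading − — multiply by −1. So neg: (x + 8) + 5 = 8.
Step 2. [(x + 8) + 5 = 8] subtract 5: x sits inside (… + 5). So sub: x + 8 = 3.
Step 3. [x + 8 = 3] peel the +8: subtract 8 from each side. So sub: x = -5.

Answer: x ∈ {-5}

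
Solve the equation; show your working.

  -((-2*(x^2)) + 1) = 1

Step 1. [-((-2*(x^2)) + 1) = 1] flip signs both sides. So neg: (-2*(x^2)) + 1 = -1.
Step 2. [(-2*(x^2)) + 1 = -1] the outer +1 inverts by subtracting 1 ⇒ sub: -2*(x^2) = -2.
Step 3. [-2*(x^2) = -2] -2 out front; divide by -2. So div: x^2 = 1.
Step 4. [x^2 = 1] √ both sides: 1 ≥ 0 gives two branches ⇒ sqrt: x = 1 or -1.

Answer: x ∈ {-1, 1}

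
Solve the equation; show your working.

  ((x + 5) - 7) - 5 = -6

Step 1. [((x + 5) - 7) - 5 = -6] peel the -5: add 5 from each side ⇒ sub: (x + 5) - 7 = -1.
Step 2. [(x + 5) - 7 = -1] the outer -7 inverts by adding 7. So sub: x + 5 = 6.
Step 3. [x + 5 = 6] the outer +5 inverts by subtracting 5 ⇒ sub: x = 1.

Answer: x ∈ {1}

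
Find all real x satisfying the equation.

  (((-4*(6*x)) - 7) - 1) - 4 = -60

Step 1. [(((-4*(6*x)) - 7) - 1) - 4 = -60] 4 comes off first (add 4) ⇒ sub: ((-4*(6*x)) - 7) - 1 = -56.
Step 2. [((-4*(6*x)) - 7) - 1 = -56] -1 is outermost — add 1 both sides ⇒ sub: (-4*(6*x)) - 7 = -55.
Step 3. [(-4*(6*x)) - 7 = -55] the outer -7 inverts by adding 7, so sub: -4*(6*x) = -48.
Step 4. [-4*(6*x) = -48] leading coefficient -4: divide by -4. So div: 6*x = 12.
Step 5. [6*x = 12] leading coefficient 6: divide by 6 ⇒ div: x = 2.

Answer: x ∈ {2}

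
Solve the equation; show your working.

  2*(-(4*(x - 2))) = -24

Step 1. [2*(-(4*(x - 2))) = -24] divide by the outer 2, so div: -(4*(x - 2)) = -12.
Step 2. [-(4*(x - 2)) = -12] LHS negated; negate both sides, so neg: 4*(x - 2) = 12.
Step 3. [4*(x - 2) = 12] 4 out front; divide by 4, so div: x - 2 = 3.
Step 4. [x - 2 = 3] -2 is outermost — add 2 both sides. So sub: x = 5.

Answer: x ∈ {5}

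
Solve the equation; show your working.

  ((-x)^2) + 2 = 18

Step 1. [((-x)^2) + 2 = 18] 2 comes off first (subtract 2). So sub: (-x)^2 = 16.
Step 2. [(-x)^2 = 16] √ both sides: 16 ≥ 0 gives two branches. So sqrt: -x = 4 or -4.
Step 3. [-x = 4 or -4] LHS negated; negate both sides ⇒ neg: x = -4 or 4.

Answer: x ∈ {-4, 4}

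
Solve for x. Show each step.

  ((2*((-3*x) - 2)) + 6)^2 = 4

Step 1. [((2*((-3*x) - 2)) + 6)^2 = 4] 4 ≥ 0, LHS is (·)² — take ±√ ⇒ sqrt: (2*((-3*x) - 2)) + 6 = 2 or -2.
Step 2. [(2*((-3*x) - 2)) + 6 = 2 or -2] 6 comes off first (subtract 6). So sub: 2*((-3*x) - 2) = -4 or -8.
Step 3. [2*((-3*x) - 2) = -4 or -8] 2 out front; divide by 2. So div: (-3*x) - 2 = -2 or -4.
Step 4. [(-3*x) - 2 = -2 or -4] peel the -2: add 2 from each side ⇒ sub: -3*x = 0 or -2.
Step 5. [-3*x = 0 or -2] divide by the outer -3. So div: x = 0 or 2/3.

Answer: x ∈ {0, 2/3}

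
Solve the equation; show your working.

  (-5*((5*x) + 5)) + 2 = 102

Step 1. [(-5*((5*x) + 5)) + 2 = 102] 2 comes off first (subtract 2). So sub: -5*((5*x) + 5) = 100.
Step 2. [-5*((5*x) + 5) = 100] -5·(inner) — divide through by -5. So div: (5*x) + 5 = -20.
Step 3. [(5*x) + 5 = -20] 5 divides every term; factor it out. So factor: x + 1 = -4.
Step 4. [x + 1 = -4] peel the +1: subtract 1 from each side, so sub: x = -5.

Answer: x ∈ {-5}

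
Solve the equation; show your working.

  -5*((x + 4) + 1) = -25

Step 1. [-5*((x + 4) + 1) = -25] divide by the outer -5 ⇒ div: (x + 4) + 1 = 5.
Step 2. [(x + 4) + 1 = 5] +1 is outermost — subtract 1 both sides ⇒ sub: x + 4 = 4.
Step 3. [x + 4 = 4] 4 comes off first (subtract 4) ⇒ sub: x = 0.

Answer: x ∈ {0}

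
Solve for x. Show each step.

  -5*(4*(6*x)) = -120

Step 1. [-5*(4*(6*x)) = -120] -5 out front; divide by -5. So div: 4*(6*x) = 24.
Step 2. [4*(6*x) = 24] leading coefficient 4: divide by 4 ⇒ div: 6*x = 6.
Step 3. [6*x = 6] leading coefficient 6: divide by 6, so div: x = 1.

Answer: x ∈ {1}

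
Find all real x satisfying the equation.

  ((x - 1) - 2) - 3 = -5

Step 1. [((x - 1) - 2) - 3 = -5] add 3: x sits inside (… - 3). So sub: (x - 1) - 2 = -2.
Step 2. [(x - 1) - 2 = -2] add 2: x sits inside (… - 2). So sub: x - 1 = 0.
Step 3. [x - 1 = 0] the outer -1 inverts by adding 1, so sub: x = 1.

Answer: x ∈ {1}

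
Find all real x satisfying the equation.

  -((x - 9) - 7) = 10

Step 1. [-((x - 9) - 7) = 10] leading − — multiply by −1, so neg: (x - 9) - 7 = -10.
Step 2. [(x - 9) - 7 = -10] the outer -7 inverts by adding 7. So sub: x - 9 = -3.
Step 3. [x - 9 = -3] -9 is outermost — add 9 both sides. So sub: x = 6.

Answer: x ∈ {6}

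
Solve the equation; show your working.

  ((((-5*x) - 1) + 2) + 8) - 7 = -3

Step 1. [((((-5*x) - 1) + 2) + 8) - 7 = -3] peel the -7: add 7 from each side. So sub: (((-5*x) - 1) + 2) + 8 = 4.
Step 2. [(((-5*x) - 1) + 2) + 8 = 4] 8 comes off first (subtract 8). So sub: ((-5*x) - 1) + 2 = -4.
Step 3. [((-5*x) - 1) + 2 = -4] the outer +2 inverts by subtracting 2 ⇒ sub: (-5*x) - 1 = -6.
Step 4. [(-5*x) - 1 = -6] peel the -1: add 1 from each side ⇒ sub: -5*x = -5.
Step 5. [-5*x = -5] -5·(inner) — divide through by -5, so div: x = 1.

Answer: x ∈ {1}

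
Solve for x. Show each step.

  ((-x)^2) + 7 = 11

Step 1. [((-x)^2) + 7 = 11] the outer +7 inverts by subtracting 7. So sub: (-x)^2 = 4.
Step 2. [(-x)^2 = 4] √ both sides: 4 ≥ 0 gives two branches, so sqrt: -x = 2 or -2.
Step 3. [-x = 2 or -2] LHS negated; negate both sides. So neg: x = -2 or 2.

Answer: x ∈ {-2, 2}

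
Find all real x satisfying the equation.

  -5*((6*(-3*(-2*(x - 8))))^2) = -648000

Step 1. [-5*((6*(-3*(-2*(x - 8))))^2) = -648000] -5·(inner) — divide through by -5, so div: (6*(-3*(-2*(x - 8))))^2 = 129600.
Step 2. [(6*(-3*(-2*(x - 8))))^2 = 129600] 129600 ≥ 0, LHS is (·)² — take ±√ ⇒ sqrt: 6*(-3*(-2*(x - 8))) = 360 or -360.
Step 3. [6*(-3*(-2*(x - 8))) = 360 or -360] 6·(inner) — divide through by 6 ⇒ div: -3*(-2*(x - 8)) = 60 or -60.
Step 4. [-3*(-2*(x - 8)) = 60 or -60] LHS = -3·(…); ÷-3 both sides. So div: -2*(x - 8) = -20 or 20.
Step 5. [-2*(x - 8) = -20 or 20] LHS = -2·(…); ÷-2 both sides. So div: x - 8 = 10 or -10.
Step 6. [x - 8 = 10 or -10] 8 comes off first (add 8), so sub: x = 18 or -2.

Answer: x ∈ {-2, 18}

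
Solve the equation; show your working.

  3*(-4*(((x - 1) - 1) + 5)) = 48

Step 1. [3*(-4*(((x - 1) - 1) + 5)) = 48] 3·(inner) — divide through by 3 ⇒ div: -4*(((x - 1) - 1) + 5) = 16.
Step 2. [-4*(((x - 1) - 1) + 5) = 16] -4·(inner) — divide through by -4, so div: ((x - 1) - 1) + 5 = -4.
Step 3. [((x - 1) - 1) + 5 = -4] peel the +5: subtract 5 from each side ⇒ sub: (x - 1) - 1 = -9.
Step 4. [(x - 1) - 1 = -9] -1 is outermost — add 1 both sides, so sub: x - 1 = -8.
Step 5. [x - 1 = -8] the outer -1 inverts by adding 1, so sub: x = -7.

Answer: x ∈ {-7}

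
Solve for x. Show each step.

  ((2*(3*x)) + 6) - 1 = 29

Step 1. [((2*(3*x)) + 6) - 1 = 29] add 1: x sits inside (… - 1), so sub: (2*(3*x)) + 6 = 30.
Step 2. [(2*(3*x)) + 6 = 30] peel the +6: subtract 6 from each side, so sub: 2*(3*x) = 24.
Step 3. [2*(3*x) = 24] 2 out front; divide by 2, so div: 3*x = 12.
Step 4. [3*x = 12] 3 out front; divide by 3, so div: x = 4.

Answer: x ∈ {4}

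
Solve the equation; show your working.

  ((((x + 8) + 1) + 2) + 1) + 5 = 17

Step 1. [((((x + 8) + 1) + 2) + 1) + 5 = 17] peel the +5: subtract 5 from each side ⇒ sub: (((x + 8) + 1) + 2) + 1 = 12.
Step 2. [(((x + 8) + 1) + 2) + 1 = 12] 1 comes off first (subtract 1) ⇒ sub: ((x + 8) + 1) + 2 = 11.
Step 3. [((x + 8) + 1) + 2 = 11] 2 comes off first (subtract 2), so sub: (x + 8) + 1 = 9.
Step 4. [(x + 8) + 1 = 9] peel the +1: subtract 1 from each side, so sub: x + 8 = 8.
Step 5. [x + 8 = 8] the outer +8 inverts by subtracting 8 ⇒ sub: x = 0.

Answer: x ∈ {0}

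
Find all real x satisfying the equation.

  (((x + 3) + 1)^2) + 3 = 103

Step 1. [(((x + 3) + 1)^2) + 3 = 103] peel the +3: subtract 3 from each side ⇒ sub: ((x + 3) + 1)^2 = 100.
Step 2. [((x + 3) + 1)^2 = 100] LHS squared, RHS 100 ≥ 0: apply √ (±). So sqrt: (x + 3) + 1 = 10 or -10.
Step 3. [(x + 3) + 1 = 10 or -10] the outer +1 inverts by subtracting 1. So sub: x + 3 = 9 or -11.
Step 4. [x + 3 = 9 or -11] peel the +3: subtract 3 from each side ⇒ sub: x = 6 or -14.

Answer: x ∈ {-14, 6}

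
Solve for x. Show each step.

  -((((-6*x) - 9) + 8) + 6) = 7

Step 1. [-((((-6*x) - 9) + 8) + 6) = 7] leading − — multiply by −1 ⇒ neg: (((-6*x) - 9) + 8) + 6 = -7.
Step 2. [(((-6*x) - 9) + 8) + 6 = -7] +6 is outermost — subtract 6 both sides. So sub: ((-6*x) - 9) + 8 = -13.
Step 3. [((-6*x) - 9) + 8 = -13] +8 is outermost — subtract 8 both sides ⇒ sub: (-6*x) - 9 = -21.
Step 4. [(-6*x) - 9 = -21] -9 is outermost — add 9 both sides. So sub: -6*x = -12.
Step 5. [-6*x = -12] leading coefficient -6: divide by -6, so div: x = 2.

Answer: x ∈ {2}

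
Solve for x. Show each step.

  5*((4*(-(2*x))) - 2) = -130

Step 1. [5*((4*(-(2*x))) - 2) = -130] divide by the outer 5. So div: (4*(-(2*x))) - 2 = -26.
Step 2. [(4*(-(2*x))) - 2 = -26] -2 is outermost — add 2 both sides, so sub: 4*(-(2*x)) = -24.
Step 3. [4*(-(2*x)) = -24] LHS = 4·(…); ÷4 both sides. So div: -(2*x) = -6.
Step 4. [-(2*x) = -6] leading − — multiply by −1, so neg: 2*x = 6.
Step 5. [2*x = 6] 2 out front; divide by 2 ⇒ div: x = 3.

Answer: x ∈ {3}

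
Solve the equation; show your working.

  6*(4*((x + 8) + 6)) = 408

Step 1. [6*(4*((x + 8) + 6)) = 408] leading coefficient 6: divide by 6, so div: 4*((x + 8) + 6) = 68.
Step 2. [4*((x + 8) + 6) = 68] 4·(inner) — divide through by 4. So div: (x + 8) + 6 = 17.
Step 3. [(x + 8) + 6 = 17] peel the +6: subtract 6 from each side. So sub: x + 8 = 11.
Step 4. [x + 8 = 11] the outer +8 inverts by subtracting 8, so sub: x = 3.

Answer: x ∈ {3}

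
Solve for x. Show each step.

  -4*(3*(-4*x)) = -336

Step 1. [-4*(3*(-4*x)) = -336] -4 out front; divide by -4, so div: 3*(-4*x) = 84.
Step 2. [3*(-4*x) = 84] divide by the outer 3 ⇒ div: -4*x = 28.
Step 3. [-4*x = 28] divide by the outer -4, so div: x = -7.

Answer: x ∈ {-7}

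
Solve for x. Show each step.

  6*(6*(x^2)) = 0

Step 1. [6*(6*(x^2)) = 0] 6 out front; divide by 6 ⇒ div: 6*(x^2) = 0.
Step 2. [6*(x^2) = 0] leading coefficient 6: divide by 6. So div: x^2 = 0.
Step 3. [x^2 = 0] LHS squared, RHS 0 ≥ 0: apply √ (±). So sqrt: x = 0.

Answer: x ∈ {0}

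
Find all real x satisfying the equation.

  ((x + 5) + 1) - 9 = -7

Step 1. [((x + 5) + 1) - 9 = -7] 9 comes off first (add 9). So sub: (x + 5) + 1 = 2.
Step 2. [(x + 5) + 1 = 2] subtract 1: x sits inside (… + 1), so sub: x + 5 = 1.
Step 3. [x + 5 = 1] peel the +5: subtract 5 from each side, so sub: x = -4.

Answer: x ∈ {-4}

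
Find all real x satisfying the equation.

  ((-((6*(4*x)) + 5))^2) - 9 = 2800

Step 1. [((-((6*(4*x)) + 5))^2) - 9 = 2800] peel the -9: add 9 from each side ⇒ sub: (-((6*(4*x)) + 5))^2 = 2809.
Step 2. [(-((6*(4*x)) + 5))^2 = 2809] √ both sides: 2809 ≥ 0 gives two branches, so sqrt: -((6*(4*x)) + 5) = 53 or -53.
Step 3. [-((6*(4*x)) + 5) = 53 or -53] LHS negated; negate both sides ⇒ neg: (6*(4*x)) + 5 = -53 or 53.
Step 4. [(6*(4*x)) + 5 = -53 or 53] subtract 5: x sits inside (… + 5) ⇒ sub: 6*(4*x) = -58 or 48.
Step 5. [6*(4*x) = -58 or 48] 6 out front; divide by 6 ⇒ div: 4*x = -29/3 or 8.
Step 6. [4*x = -29/3 or 8] leading coefficient 4: divide by 4 ⇒ div: x = -29/12 or 2.

Answer: x ∈ {-29/12, 2}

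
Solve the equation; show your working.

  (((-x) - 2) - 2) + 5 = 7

Step 1. [(((-x) - 2) - 2) + 5 = 7] the outer +5 inverts by subtracting 5 ⇒ sub: ((-x) - 2) - 2 = 2.
Step 2. [((-x) - 2) - 2 = 2] -2 is outermost — add 2 both sides ⇒ sub: (-x) - 2 = 4.
Step 3. [(-x) - 2 = 4] the outer -2 inverts by adding 2 ⇒ sub: -x = 6.
Step 4. [-x = 6] LHS negated; negate both sides, so neg: x = -6.

Answer: x ∈ {-6}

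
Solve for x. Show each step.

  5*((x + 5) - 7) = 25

Step 1. [5*((x + 5) - 7) = 25] 5 out front; divide by 5 ⇒ div: (x + 5) - 7 = 5.
Step 2. [(x + 5) - 7 = 5] peel the -7: add 7 from each side. So sub: x + 5 = 12.
Step 3. [x + 5 = 12] subtract 5: x sits inside (… + 5) ⇒ sub: x = 7.

Answer: x ∈ {7}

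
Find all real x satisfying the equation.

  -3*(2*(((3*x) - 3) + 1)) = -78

Step 1. [-3*(2*(((3*x) - 3) + 1)) = -78] -3 out front; divide by -3 ⇒ div: 2*(((3*x) - 3) + 1) = 26.
Step 2. [2*(((3*x) - 3) + 1) = 26] 2 out front; divide by 2, so div: ((3*x) - 3) + 1 = 13.
Step 3. [((3*x) - 3) + 1 = 13] 1 comes off first (subtract 1) ⇒ sub: (3*x) - 3 = 12.
Step 4. [(3*x) - 3 = 12] 3 divides every term; factor it out ⇒ factor: x - 1 = 4.
Step 5. [x - 1 = 4] add 1: x sits inside (… - 1) ⇒ sub: x = 5.

Answer: x ∈ {5}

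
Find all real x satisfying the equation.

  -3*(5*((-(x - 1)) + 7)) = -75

Step 1. [-3*(5*((-(x - 1)) + 7)) = -75] -3 out front; divide by -3. So div: 5*((-(x - 1)) + 7) = 25.
Step 2. [5*((-(x - 1)) + 7) = 25] 5·(inner) — divide through by 5 ⇒ div: (-(x - 1)) + 7 = 5.
Step 3. [(-(x - 1)) + 7 = 5] peel the +7: subtract 7 from each side. So sub: -(x - 1) = -2.
Step 4. [-(x - 1) = -2] flip signs both sides ⇒ neg: x - 1 = 2.
Step 5. [x - 1 = 2] peel the -1: add 1 from each side, so sub: x = 3.

Answer: x ∈ {3}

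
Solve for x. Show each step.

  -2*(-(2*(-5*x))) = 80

Step 1. [-2*(-(2*(-5*x))) = 80] divide by the outer -2 ⇒ div: -(2*(-5*x)) = -40.
Step 2. [-(2*(-5*x)) = -40] leading − — multiply by −1, so neg: 2*(-5*x) = 40.
Step 3. [2*(-5*x) = 40] 2·(inner) — divide through by 2, so div: -5*x = 20.
Step 4. [-5*x = 20] divide by the outer -5. So div: x = -4.

Answer: x ∈ {-4}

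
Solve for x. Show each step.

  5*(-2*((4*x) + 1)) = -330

Step 1. [5*(-2*((4*x) + 1)) = -330] divide by the outer 5, so div: -2*((4*x) + 1) = -66.
Step 2. [-2*((4*x) + 1) = -66] divide by the outer -2 ⇒ div: (4*x) + 1 = 33.
Step 3. [(4*x) + 1 = 33] the outer +1 inverts by subtracting 1. So sub: 4*x = 32.
Step 4. [4*x = 32] divide by the outer 4 ⇒ div: x = 8.

Answer: x ∈ {8}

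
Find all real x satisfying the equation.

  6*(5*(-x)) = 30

Step 1. [6*(5*(-x)) = 30] leading coefficient 6: divide by 6, so div: 5*(-x) = 5.
Step 2. [5*(-x) = 5] LHS = 5·(…); ÷5 both sides, so div: -x = 1.
Step 3. [-x = 1] flip signs both sides, so neg: x = -1.

Answer: x ∈ {-1}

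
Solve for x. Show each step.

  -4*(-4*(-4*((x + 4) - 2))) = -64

Step 1. [-4*(-4*(-4*((x + 4) - 2))) = -64] -4·(inner) — divide through by -4, so div: -4*(-4*((x + 4) - 2)) = 16.
Step 2. [-4*(-4*((x + 4) - 2)) = 16] LHS = -4·(…); ÷-4 both sides, so div: -4*((x + 4) - 2) = -4.
Step 3. [-4*((x + 4) - 2) = -4] LHS = -4·(…); ÷-4 both sides. So div: (x + 4) - 2 = 1.
Step 4. [(x + 4) - 2 = 1] the outer -2 inverts by adding 2, so sub: x + 4 = 3.
Step 5. [x + 4 = 3] 4 comes off first (subtract 4), so sub: x = -1.

Answer: x ∈ {-1}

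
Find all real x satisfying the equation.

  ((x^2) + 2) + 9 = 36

Step 1. [((x^2) + 2) + 9 = 36] subtract 9: x sits inside (… + 9), so sub: (x^2) + 2 = 27.
Step 2. [(x^2) + 2 = 27] the outer +2 inverts by subtracting 2. So sub: x^2 = 25.
Step 3. [x^2 = 25] √ both sides: 25 ≥ 0 gives two branches. So sqrt: x = 5 or -5.

Answer: x ∈ {-5, 5}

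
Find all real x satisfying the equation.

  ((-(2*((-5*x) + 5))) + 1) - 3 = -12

Step 1. [((-(2*((-5*x) + 5))) + 1) - 3 = -12] 3 comes off first (add 3), so sub: (-(2*((-5*x) + 5))) + 1 = -9.
Step 2. [(-(2*((-5*x) + 5))) + 1 = -9] peel the +1: subtract 1 from each side ⇒ sub: -(2*((-5*x) + 5)) = -10.
Step 3. [-(2*((-5*x) + 5)) = -10] leading − — multiply by −1. So neg: 2*((-5*x) + 5) = 10.
Step 4. [2*((-5*x) + 5) = 10] leading coefficient 2: divide by 2, so div: (-5*x) + 5 = 5.
Step 5. [(-5*x) + 5 = 5] subtract 5: x sits inside (… + 5). So sub: -5*x = 0.
Step 6. [-5*x = 0] leading coefficient -5: divide by -5 ⇒ div: x = 0.

Answer: x ∈ {0}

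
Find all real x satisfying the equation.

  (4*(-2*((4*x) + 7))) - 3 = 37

Step 1. [(4*(-2*((4*x) + 7))) - 3 = 37] the outer -3 inverts by adding 3 ⇒ sub: 4*(-2*((4*x) + 7)) = 40.
Step 2. [4*(-2*((4*x) + 7)) = 40] 4·(inner) — divide through by 4. So div: -2*((4*x) + 7) = 10.
Step 3. [-2*((4*x) + 7) = 10] -2 out front; divide by -2. So div: (4*x) + 7 = -5.
Step 4. [(4*x) + 7 = -5] +7 is outermost — subtract 7 both sides. So sub: 4*x = -12.
Step 5. [4*x = -12] leading coefficient 4: divide by 4 ⇒ div: x = -3.

Answer: x ∈ {-3}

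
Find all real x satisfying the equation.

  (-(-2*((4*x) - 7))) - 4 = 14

Step 1. [(-(-2*((4*x) - 7))) - 4 = 14] -4 is outermost — add 4 both sides ⇒ sub: -(-2*((4*x) - 7)) = 18.
Step 2. [-(-2*((4*x) - 7)) = 18] flip signs both sides. So neg: -2*((4*x) - 7) = -18.
Step 3. [-2*((4*x) - 7) = -18] LHS = -2·(…); ÷-2 both sides ⇒ div: (4*x) - 7 = 9.
Step 4. [(4*x) - 7 = 9] peel the -7: add 7 from each side. So sub: 4*x = 16.
Step 5. [4*x = 16] LHS = 4·(…); ÷4 both sides ⇒ div: x = 4.

Answer: x ∈ {4}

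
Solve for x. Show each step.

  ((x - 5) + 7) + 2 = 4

Step 1. [((x - 5) + 7) + 2 = 4] the outer +2 inverts by subtracting 2, so sub: (x - 5) + 7 = 2.
Step 2. [(x - 5) + 7 = 2] 7 comes off first (subtract 7). So sub: x - 5 = -5.
Step 3. [x - 5 = -5] 5 comes off first (add 5) ⇒ sub: x = 0.

Answer: x ∈ {0}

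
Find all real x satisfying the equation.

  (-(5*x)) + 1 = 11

Step 1. [(-(5*x)) + 1 = 11] +1 is outermost — subtract 1 both sides ⇒ sub: -(5*x) = 10.
Step 2. [-(5*x) = 10] LHS negated; negate both sides ⇒ neg: 5*x = -10.
Step 3. [5*x = -10] 5·(inner) — divide through by 5, so div: x = -2.

Answer: x ∈ {-2}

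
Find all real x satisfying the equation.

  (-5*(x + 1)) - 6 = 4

Step 1. [(-5*(x + 1)) - 6 = 4] the outer -6 inverts by adding 6. So sub: -5*(x + 1) = 10.
Step 2. [-5*(x + 1) = 10] leading coefficient -5: divide by -5. So div: x + 1 = -2.
Step 3. [x + 1 = -2] +1 is outermost — subtract 1 both sides, so sub: x = -3.

Answer: x ∈ {-3}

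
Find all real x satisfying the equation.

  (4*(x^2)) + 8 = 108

Step 1. [(4*(x^2)) + 8 = 108] 8 comes off first (subtract 8) ⇒ sub: 4*(x^2) = 100.
Step 2. [4*(x^2) = 100] 4 out front; divide by 4 ⇒ div: x^2 = 25.
Step 3. [x^2 = 25] √ both sides: 25 ≥ 0 gives two branches ⇒ sqrt: x = 5 or -5.

Answer: x ∈ {-5, 5}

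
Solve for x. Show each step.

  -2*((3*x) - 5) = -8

Step 1. [-2*((3*x) - 5) = -8] LHS = -2·(…); ÷-2 both sides. So div: (3*x) - 5 = 4.
Step 2. [(3*x) - 5 = 4] the outer -5 inverts by adding 5, so sub: 3*x = 9.
Step 3. [3*x = 9] leading coefficient 3: divide by 3 ⇒ div: x = 3.

Answer: x ∈ {3}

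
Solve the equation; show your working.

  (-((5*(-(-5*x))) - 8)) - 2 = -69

Step 1. [(-((5*(-(-5*x))) - 8)) - 2 = -69] -2 is outermost — add 2 both sides, so sub: -((5*(-(-5*x))) - 8) = -67.
Step 2. [-((5*(-(-5*x))) - 8) = -67] flip signs both sides. So neg: (5*(-(-5*x))) - 8 = 67.
Step 3. [(5*(-(-5*x))) - 8 = 67] peel the -8: add 8 from each side, so sub: 5*(-(-5*x)) = 75.
Step 4. [5*(-(-5*x)) = 75] 5 out front; divide by 5, so div: -(-5*x) = 15.
Step 5. [-(-5*x) = 15] LHS negated; negate both sides, so neg: -5*x = -15.
Step 6. [-5*x = -15] LHS = -5·(…); ÷-5 both sides. So div: x = 3.

Answer: x ∈ {3}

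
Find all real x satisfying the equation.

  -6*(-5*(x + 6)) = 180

Step 1. [-6*(-5*(x + 6)) = 180] leading coefficient -6: divide by -6. So div: -5*(x + 6) = -30.
Step 2. [-5*(x + 6) = -30] -5 out front; divide by -5, so div: x + 6 = 6.
Step 3. [x + 6 = 6] subtract 6: x sits inside (… + 6). So sub: x = 0.

Answer: x ∈ {0}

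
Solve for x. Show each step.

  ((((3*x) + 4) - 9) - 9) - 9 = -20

Step 1. [((((3*x) + 4) - 9) - 9) - 9 = -20] peel the -9: add 9 from each side. So sub: (((3*x) + 4) - 9) - 9 = -11.
Step 2. [(((3*x) + 4) - 9) - 9 = -11] peel the -9: add 9 from each side ⇒ sub: ((3*x) + 4) - 9 = -2.
Step 3. [((3*x) + 4) - 9 = -2] the outer -9 inverts by adding 9, so sub: (3*x) + 4 = 7.
Step 4. [(3*x) + 4 = 7] the outer +4 inverts by subtracting 4. So sub: 3*x = 3.
Step 5. [3*x = 3] leading coefficient 3: divide by 3, so div: x = 1.

Answer: x ∈ {1}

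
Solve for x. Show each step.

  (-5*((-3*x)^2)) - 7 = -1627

Step 1. [(-5*((-3*x)^2)) - 7 = -1627] 7 comes off first (add 7) ⇒ sub: -5*((-3*x)^2) = -1620.
Step 2. [-5*((-3*x)^2) = -1620] -5·(inner) — divide through by -5. So div: (-3*x)^2 = 324.
Step 3. [(-3*x)^2 = 324] √ both sides: 324 ≥ 0 gives two branches ⇒ sqrt: -3*x = 18 or -18.
Step 4. [-3*x = 18 or -18] LHS = -3·(…); ÷-3 both sides ⇒ div: x = -6 or 6.

Answer: x ∈ {-6, 6}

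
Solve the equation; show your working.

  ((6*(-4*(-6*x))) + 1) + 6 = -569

Step 1. [((6*(-4*(-6*x))) + 1) + 6 = -569] the outer +6 inverts by subtracting 6. So sub: (6*(-4*(-6*x))) + 1 = -575.
Step 2. [(6*(-4*(-6*x))) + 1 = -575] the outer +1 inverts by subtracting 1, so sub: 6*(-4*(-6*x)) = -576.
Step 3. [6*(-4*(-6*x)) = -576] LHS = 6·(…); ÷6 both sides. So div: -4*(-6*x) = -96.
Step 4. [-4*(-6*x) = -96] LHS = -4·(…); ÷-4 both sides ⇒ div: -6*x = 24.
Step 5. [-6*x = 24] -6 out front; divide by -6. So div: x = -4.

Answer: x ∈ {-4}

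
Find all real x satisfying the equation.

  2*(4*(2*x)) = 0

Step 1. [2*(4*(2*x)) = 0] 2 out front; divide by 2, so div: 4*(2*x) = 0.
Step 2. [4*(2*x) = 0] 4·(inner) — divide through by 4, so div: 2*x = 0.
Step 3. [2*x = 0] LHS = 2·(…); ÷2 both sides. So div: x = 0.

Answer: x ∈ {0}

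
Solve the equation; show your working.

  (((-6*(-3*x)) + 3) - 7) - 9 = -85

Step 1. [(((-6*(-3*x)) + 3) - 7) - 9 = -85] add 9: x sits inside (… - 9). So sub: ((-6*(-3*x)) + 3) - 7 = -76.
Step 2. [((-6*(-3*x)) + 3) - 7 = -76] 7 comes off first (add 7). So sub: (-6*(-3*x)) + 3 = -69.
Step 3. [(-6*(-3*x)) + 3 = -69] peel the +3: subtract 3 from each side. So sub: -6*(-3*x) = -72.
Step 4. [-6*(-3*x) = -72] leading coefficient -6: divide by -6. So div: -3*x = 12.
Step 5. [-3*x = 12] divide by the outer -3, so div: x = -4.

Answer: x ∈ {-4}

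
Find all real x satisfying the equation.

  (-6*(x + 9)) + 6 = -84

Step 1. [(-6*(x + 9)) + 6 = -84] -6 | LHS and -6 | -84: pull -6 out, so factor: (x + 9) - 1 = 14.
Step 2. [(x + 9) - 1 = 14] add 1: x sits inside (… - 1), so sub: x + 9 = 15.
Step 3. [x + 9 = 15] the outer +9 inverts by subtracting 9, so sub: x = 6.

Answer: x ∈ {6}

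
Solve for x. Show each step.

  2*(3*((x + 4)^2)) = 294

Step 1. [2*(3*((x + 4)^2)) = 294] 2·(inner) — divide through by 2. So div: 3*((x + 4)^2) = 147.
Step 2. [3*((x + 4)^2) = 147] 3 out front; divide by 3. So div: (x + 4)^2 = 49.
Step 3. [(x + 4)^2 = 49] 49 ≥ 0, LHS is (·)² — take ±√, so sqrt: x + 4 = 7 or -7.
Step 4. [x + 4 = 7 or -7] subtract 4: x sits inside (… + 4). So sub: x = 3 or -11.

Answer: x ∈ {-11, 3}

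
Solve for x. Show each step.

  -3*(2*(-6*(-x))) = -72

Step 1. [-3*(2*(-6*(-x))) = -72] LHS = -3·(…); ÷-3 both sides, so div: 2*(-6*(-x)) = 24.
Step 2. [2*(-6*(-x)) = 24] 2 out front; divide by 2. So div: -6*(-x) = 12.
Step 3. [-6*(-x) = 12] leading coefficient -6: divide by -6, so div: -x = -2.
Step 4. [-x = -2] flip signs both sides ⇒ neg: x = 2.

Answer: x ∈ {2}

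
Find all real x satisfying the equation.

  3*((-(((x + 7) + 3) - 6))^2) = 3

Step 1. [3*((-(((x + 7) + 3) - 6))^2) = 3] 3 out front; divide by 3, so div: (-(((x + 7) + 3) - 6))^2 = 1.
Step 2. [(-(((x + 7) + 3) - 6))^2 = 1] √ both sides: 1 ≥ 0 gives two branches ⇒ sqrt: -(((x + 7) + 3) - 6) = 1 or -1.
Step 3. [-(((x + 7) + 3) - 6) = 1 or -1] flip signs both sides. So neg: ((x + 7) + 3) - 6 = -1 or 1.
Step 4. [((x + 7) + 3) - 6 = -1 or 1] 6 comes off first (add 6) ⇒ sub: (x + 7) + 3 = 5 or 7.
Step 5. [(x + 7) + 3 = 5 or 7] subtract 3: x sits inside (… + 3) ⇒ sub: x + 7 = 2 or 4.
Step 6. [x + 7 = 2 or 4] peel the +7: subtract 7 from each side ⇒ sub: x = -5 or -3.

Answer: x ∈ {-5, -3}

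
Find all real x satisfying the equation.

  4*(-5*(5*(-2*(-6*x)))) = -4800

Step 1. [4*(-5*(5*(-2*(-6*x)))) = -4800] divide by the outer 4 ⇒ div: -5*(5*(-2*(-6*x))) = -1200.
Step 2. [-5*(5*(-2*(-6*x))) = -1200] divide by the outer -5 ⇒ div: 5*(-2*(-6*x)) = 240.
Step 3. [5*(-2*(-6*x)) = 240] divide by the outer 5, so div: -2*(-6*x) = 48.
Step 4. [-2*(-6*x) = 48] -2·(inner) — divide through by -2, so div: -6*x = -24.
Step 5. [-6*x = -24] -6 out front; divide by -6, so div: x = 4.

Answer: x ∈ {4}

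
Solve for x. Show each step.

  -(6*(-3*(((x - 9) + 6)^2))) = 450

Step 1. [-(6*(-3*(((x - 9) + 6)^2))) = 450] LHS negated; negate both sides ⇒ neg: 6*(-3*(((x - 9) + 6)^2)) = -450.
Step 2. [6*(-3*(((x - 9) + 6)^2)) = -450] LHS = 6·(…); ÷6 both sides ⇒ div: -3*(((x - 9) + 6)^2) = -75.
Step 3. [-3*(((x - 9) + 6)^2) = -75] -3 out front; divide by -3. So div: ((x - 9) + 6)^2 = 25.
Step 4. [((x - 9) + 6)^2 = 25] √ both sides: 25 ≥ 0 gives two branches ⇒ sqrt: (x - 9) + 6 = 5 or -5.
Step 5. [(x - 9) + 6 = 5 or -5] the outer +6 inverts by subtracting 6. So sub: x - 9 = -1 or -11.
Step 6. [x - 9 = -1 or -11] add 9: x sits inside (… - 9) ⇒ sub: x = 8 or -2.

Answer: x ∈ {-2, 8}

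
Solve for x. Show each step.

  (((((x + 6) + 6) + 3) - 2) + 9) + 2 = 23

Step 1. [(((((x + 6) + 6) + 3) - 2) + 9) + 2 = 23] the outer +2 inverts by subtracting 2 ⇒ sub: ((((x + 6) + 6) + 3) - 2) + 9 = 21.
Step 2. [((((x + 6) + 6) + 3) - 2) + 9 = 21] the outer +9 inverts by subtracting 9 ⇒ sub: (((x + 6) + 6) + 3) - 2 = 12.
Step 3. [(((x + 6) + 6) + 3) - 2 = 12] -2 is outermost — add 2 both sides ⇒ sub: ((x + 6) + 6) + 3 = 14.
Step 4. [((x + 6) + 6) + 3 = 14] peel the +3: subtract 3 from each side. So sub: (x + 6) + 6 = 11.
Step 5. [(x + 6) + 6 = 11] +6 is outermost — subtract 6 both sides ⇒ sub: x + 6 = 5.
Step 6. [x + 6 = 5] the outer +6 inverts by subtracting 6 ⇒ sub: x = -1.

Answer: x ∈ {-1}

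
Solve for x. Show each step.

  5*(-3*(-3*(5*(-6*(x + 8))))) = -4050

Step 1. [5*(-3*(-3*(5*(-6*(x + 8))))) = -4050] LHS = 5·(…); ÷5 both sides ⇒ div: -3*(-3*(5*(-6*(x + 8)))) = -810.
Step 2. [-3*(-3*(5*(-6*(x + 8)))) = -810] -3·(inner) — divide through by -3, so div: -3*(5*(-6*(x + 8))) = 270.
Step 3. [-3*(5*(-6*(x + 8))) = 270] leading coefficient -3: divide by -3. So div: 5*(-6*(x + 8)) = -90.
Step 4. [5*(-6*(x + 8)) = -90] 5·(inner) — divide through by 5, so div: -6*(x + 8) = -18.
Step 5. [-6*(x + 8) = -18] leading coefficient -6: divide by -6. So div: x + 8 = 3.
Step 6. [x + 8 = 3] peel the +8: subtract 8 from each side ⇒ sub: x = -5.

Answer: x ∈ {-5}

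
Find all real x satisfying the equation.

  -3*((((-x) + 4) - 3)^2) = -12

Step 1. [-3*((((-x) + 4) - 3)^2) = -12] leading coefficient -3: divide by -3, so div: (((-x) + 4) - 3)^2 = 4.
Step 2. [(((-x) + 4) - 3)^2 = 4] 4 ≥ 0, LHS is (·)² — take ±√ ⇒ sqrt: ((-x) + 4) - 3 = 2 or -2.
Step 3. [((-x) + 4) - 3 = 2 or -2] 3 comes off first (add 3), so sub: (-x) + 4 = 5 or 1.
Step 4. [(-x) + 4 = 5 or 1] +4 is outermost — subtract 4 both sides, so sub: -x = 1 or -3.
Step 5. [-x = 1 or -3] flip signs both sides. So neg: x = -1 or 3.

Answer: x ∈ {-1, 3}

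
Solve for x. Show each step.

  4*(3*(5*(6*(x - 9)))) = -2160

Step 1. [4*(3*(5*(6*(x - 9)))) = -2160] leading coefficient 4: divide by 4. So div: 3*(5*(6*(x - 9))) = -540.
Step 2. [3*(5*(6*(x - 9))) = -540] 3 out front; divide by 3. So div: 5*(6*(x - 9)) = -180.
Step 3. [5*(6*(x - 9)) = -180] 5 out front; divide by 5. So div: 6*(x - 9) = -36.
Step 4. [6*(x - 9) = -36] 6 out front; divide by 6, so div: x - 9 = -6.
Step 5. [x - 9 = -6] add 9: x sits inside (… - 9). So sub: x = 3.

Answer: x ∈ {3}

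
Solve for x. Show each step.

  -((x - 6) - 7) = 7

Step 1. [-((x - 6) - 7) = 7] LHS negated; negate both sides, so neg: (x - 6) - 7 = -7.
Step 2. [(x - 6) - 7 = -7] the outer -7 inverts by adding 7. So sub: x - 6 = 0.
Step 3. [x - 6 = 0] peel the -6: add 6 from each side ⇒ sub: x = 6.

Answer: x ∈ {6}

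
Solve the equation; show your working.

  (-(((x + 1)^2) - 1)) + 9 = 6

Step 1. [(-(((x + 1)^2) - 1)) + 9 = 6] +9 is outermost — subtract 9 both sides. So sub: -(((x + 1)^2) - 1) = -3.
Step 2. [-(((x + 1)^2) - 1) = -3] LHS negated; negate both sides ⇒ neg: ((x + 1)^2) - 1 = 3.
Step 3. [((x + 1)^2) - 1 = 3] -1 is outermost — add 1 both sides ⇒ sub: (x + 1)^2 = 4.
Step 4. [(x + 1)^2 = 4] √ both sides: 4 ≥ 0 gives two branches ⇒ sqrt: x + 1 = 2 or -2.
Step 5. [x + 1 = 2 or -2] the outer +1 inverts by subtracting 1 ⇒ sub: x = 1 or -3.

Answer: x ∈ {-3, 1}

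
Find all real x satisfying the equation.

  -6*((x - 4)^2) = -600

Step 1. [-6*((x - 4)^2) = -600] leading coefficient -6: divide by -6, so div: (x - 4)^2 = 100.
Step 2. [(x - 4)^2 = 100] LHS squared, RHS 100 ≥ 0: apply √ (±). So sqrt: x - 4 = 10 or -10.
Step 3. [x - 4 = 10 or -10] -4 is outermost — add 4 both sides, so sub: x = 14 or -6.

Answer: x ∈ {-6, 14}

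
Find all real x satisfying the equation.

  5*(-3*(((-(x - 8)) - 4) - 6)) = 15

Step 1. [5*(-3*(((-(x - 8)) - 4) - 6)) = 15] divide by the outer 5. So div: -3*(((-(x - 8)) - 4) - 6) = 3.
Step 2. [-3*(((-(x - 8)) - 4) - 6) = 3] -3 out front; divide by -3. So div: ((-(x - 8)) - 4) - 6 = -1.
Step 3. [((-(x - 8)) - 4) - 6 = -1] peel the -6: add 6 from each side, so sub: (-(x - 8)) - 4 = 5.
Step 4. [(-(x - 8)) - 4 = 5] the outer -4 inverts by adding 4, so sub: -(x - 8) = 9.
Step 5. [-(x - 8) = 9] flip signs both sides ⇒ neg: x - 8 = -9.
Step 6. [x - 8 = -9] 8 comes off first (add 8). So sub: x = -1.

Answer: x ∈ {-1}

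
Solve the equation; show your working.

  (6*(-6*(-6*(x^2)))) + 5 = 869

Step 1. [(6*(-6*(-6*(x^2)))) + 5 = 869] peel the +5: subtract 5 from each side, so sub: 6*(-6*(-6*(x^2))) = 864.
Step 2. [6*(-6*(-6*(x^2))) = 864] LHS = 6·(…); ÷6 both sides, so div: -6*(-6*(x^2)) = 144.
Step 3. [-6*(-6*(x^2)) = 144] divide by the outer -6. So div: -6*(x^2) = -24.
Step 4. [-6*(x^2) = -24] LHS = -6·(…); ÷-6 both sides ⇒ div: x^2 = 4.
Step 5. [x^2 = 4] √ both sides: 4 ≥ 0 gives two branches, so sqrt: x = 2 or -2.

Answer: x ∈ {-2, 2}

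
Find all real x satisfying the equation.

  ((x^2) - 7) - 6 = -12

Step 1. [((x^2) - 7) - 6 = -12] the outer -6 inverts by adding 6 ⇒ sub: (x^2) - 7 = -6.
Step 2. [(x^2) - 7 = -6] peel the -7: add 7 from each side, so sub: x^2 = 1.
Step 3. [x^2 = 1] √ both sides: 1 ≥ 0 gives two branches. So sqrt: x = 1 or -1.

Answer: x ∈ {-1, 1}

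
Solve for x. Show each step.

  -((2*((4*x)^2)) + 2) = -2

Step 1. [-((2*((4*x)^2)) + 2) = -2] LHS negated; negate both sides, so neg: (2*((4*x)^2)) + 2 = 2.
Step 2. [(2*((4*x)^2)) + 2 = 2] 2 | LHS and 2 | 2: pull 2 out. So factor: ((4*x)^2) + 1 = 1.
Step 3. [((4*x)^2) + 1 = 1] 1 comes off first (subtract 1), so sub: (4*x)^2 = 0.
Step 4. [(4*x)^2 = 0] LHS squared, RHS 0 ≥ 0: apply √ (±), so sqrt: 4*x = 0.
Step 5. [4*x = 0] 4 out front; divide by 4. So div: x = 0.

Answer: x ∈ {0}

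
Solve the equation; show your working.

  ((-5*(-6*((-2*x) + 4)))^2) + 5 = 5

Step 1. [((-5*(-6*((-2*x) + 4)))^2) + 5 = 5] the outer +5 inverts by subtracting 5. So sub: (-5*(-6*((-2*x) + 4)))^2 = 0.
Step 2. [(-5*(-6*((-2*x) + 4)))^2 = 0] 0 ≥ 0, LHS is (·)² — take ±√ ⇒ sqrt: -5*(-6*((-2*x) + 4)) = 0.
Step 3. [-5*(-6*((-2*x) + 4)) = 0] divide by the outer -5. So div: -6*((-2*x) + 4) = 0.
Step 4. [-6*((-2*x) + 4) = 0] -6 out front; divide by -6. So div: (-2*x) + 4 = 0.
Step 5. [(-2*x) + 4 = 0] +4 is outermost — subtract 4 both sides, so sub: -2*x = -4.
Step 6. [-2*x = -4] leading coefficient -2: divide by -2, so div: x = 2.

Answer: x ∈ {2}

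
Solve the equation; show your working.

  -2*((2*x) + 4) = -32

Step 1. [-2*((2*x) + 4) = -32] -2·(inner) — divide through by -2, so div: (2*x) + 4 = 16.
Step 2. [(2*x) + 4 = 16] +4 is outermost — subtract 4 both sides, so sub: 2*x = 12.
Step 3. [2*x = 12] 2 out front; divide by 2. So div: x = 6.

Answer: x ∈ {6}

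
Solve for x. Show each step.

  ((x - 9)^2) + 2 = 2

Step 1. [((x - 9)^2) + 2 = 2] the outer +2 inverts by subtracting 2. So sub: (x - 9)^2 = 0.
Step 2. [(x - 9)^2 = 0] √ both sides: 0 ≥ 0 gives two branches, so sqrt: x - 9 = 0.
Step 3. [x - 9 = 0] 9 comes off first (add 9), so sub: x = 9.

Answer: x ∈ {9}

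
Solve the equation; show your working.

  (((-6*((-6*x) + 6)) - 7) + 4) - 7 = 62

Step 1. [(((-6*((-6*x) + 6)) - 7) + 4) - 7 = 62] -7 is outermost — add 7 both sides. So sub: ((-6*((-6*x) + 6)) - 7) + 4 = 69.
Step 2. [((-6*((-6*x) + 6)) - 7) + 4 = 69] 4 comes off first (subtract 4) ⇒ sub: (-6*((-6*x) + 6)) - 7 = 65.
Step 3. [(-6*((-6*x) + 6)) - 7 = 65] add 7: x sits inside (… - 7) ⇒ sub: -6*((-6*x) + 6) = 72.
Step 4. [-6*((-6*x) + 6) = 72] divide by the outer -6, so div: (-6*x) + 6 = -12.
Step 5. [(-6*x) + 6 = -12] -6 | LHS and -6 | -12: pull -6 out. So factor: x - 1 = 2.
Step 6. [x - 1 = 2] peel the -1: add 1 from each side. So sub: x = 3.

Answer: x ∈ {3}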